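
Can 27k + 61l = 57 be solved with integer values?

Step 1: Compute gcd(27, 61).
gcd(27, 61) = 1

Step 2: Check divisibility.
Does 1 divide 57? 57 = 1 x 57, so yes.

By the theorem on linear Diophantine equations, 27k + 61l = 57 has integer solutions if and only if gcd(27, 61) divides 57. Since 1 | 57, solutions exist.

Yes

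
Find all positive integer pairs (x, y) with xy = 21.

The positive divisors of 21 are: 1, 3, 7, 21.
Each divisor d gives the pair (d, 21/d):
(1, 21), (3, 7), (7, 3), (21, 1)

(1, 21), (3, 7), (7, 3), (21, 1)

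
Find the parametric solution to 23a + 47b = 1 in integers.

Step 1: Compute gcd(23, 47) = 1.
Since 1 divides 1, solutions exist.

Step 2: Find a particular solution using extended Euclidean algorithm.
We get a₀ = -2, b₀ = 1.
Check: 23*-2 + 47*1 = 1 = 1 ✓

Step 3: Write the general solution.
a = -2 + (47/1)t = -2 + 47t
b = 1 - (23/1)t = 1 - 23t
for any integer t.

a = -2 + 47t, b = 1 - 23t for integer t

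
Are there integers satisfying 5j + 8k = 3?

Step 1: Compute gcd(5, 8).
gcd(5, 8) = 1

Step 2: Check divisibility.
Does 1 divide 3? 3 = 1 x 3, so yes.

By the theorem on linear Diophantine equations, 5j + 8k = 3 has integer solutions if and only if gcd(5, 8) divides 3. Since 1 | 3, solutions exist.

Yes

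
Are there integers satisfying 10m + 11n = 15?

Step 1: Compute gcd(10, 11).
gcd(10, 11) = 1

Step 2: Check divisibility.
Does 1 divide 15? 15 = 1 x 15, so yes.

By the theorem on linear Diophantine equations, 10m + 11n = 15 has integer solutions if and only if gcd(10, 11) divides 15. Since 1 | 15, solutions exist.

Yes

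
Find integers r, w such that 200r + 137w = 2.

Step 1: Check solvability.
gcd(200, 137) = 1
Since 1 divides 2, solutions exist.

Step 2: Apply extended Euclidean algorithm to find gcd.
We find integers such that 200*x0 + 137*y0 = 1

Step 3: Scale the particular solution.
Multiply by 2/1 = 2:
r = -100, w = 146

Step 4: Verify.
200*(-100) + 137*(146) = 2 = 2 ✓

r = -100, w = 146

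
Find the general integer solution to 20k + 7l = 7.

Step 1: Compute gcd(20, 7) = 1.
Since 1 divides 7, solutions exist.

Step 2: Find a particular solution using extended Euclidean algorithm.
We get k₀ = -7, l₀ = 21.
Check: 20*-7 + 7*21 = 7 = 7 ✓

Step 3: Write the general solution.
k = -7 + (7/1)t = -7 + 7t
l = 21 - (20/1)t = 21 - 20t
for any integer t.

k = -7 + 7t, l = 21 - 20t for integer t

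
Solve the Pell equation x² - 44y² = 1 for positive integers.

We seek the smallest positive integers (x, y) with x² - 44y² = 1, i.e., x² = 44y² + 1.
Try successive y values:
y = 1: x² = 44·1² + 1 = 45, not a perfect square
y = 2: x² = 44·2² + 1 = 177, not a perfect square
y = 3: x² = 44·3² + 1 = 397, not a perfect square
... continuing the search (or via continued fractions) ...
y = 30: x² = 44·30² + 1 = 39601, x = 199 ✓

Verify: 199² - 44·30² = 39601 - 39600 = 1 ✓

x = 199, y = 30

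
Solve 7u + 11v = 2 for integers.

Step 1: Check solvability.
gcd(7, 11) = 1
Since 1 divides 2, solutions exist.

Step 2: Apply extended Euclidean algorithm to find gcd.
We find integers such that 7*x0 + 11*y0 = 1

Step 3: Scale the particular solution.
Multiply by 2/1 = 2:
u = -6, v = 4

Step 4: Verify.
7*(-6) + 11*(4) = 2 = 2 ✓

u = -6, v = 4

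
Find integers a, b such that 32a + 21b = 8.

Step 1: Check solvability.
gcd(32, 21) = 1
Since 1 divides 8, solutions exist.

Step 2: Apply extended Euclidean algorithm to find gcd.
We find integers such that 32*x0 + 21*y0 = 1

Step 3: Scale the particular solution.
Multiply by 8/1 = 8:
a = 16, b = -24

Step 4: Verify.
32*(16) + 21*(-24) = 8 = 8 ✓

a = 16, b = -24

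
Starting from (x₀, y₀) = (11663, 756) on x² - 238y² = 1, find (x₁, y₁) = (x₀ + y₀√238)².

Solutions to x² - Dy² = 1 are generated by powers of (x₀ + y₀√D).
The next solution satisfies x₁ + y₁√238 = (x₀ + y₀√238)², giving:
x₁ = x₀² + 238y₀² = 11663² + 238·756² = 136025569 + 136025568 = 272051137
y₁ = 2x₀y₀ = 2·11663·756 = 17634456

Verify: 272051137² - 238·17634456² = 74011821142992769 - 74011821142992768 = 1 ✓

x = 272051137, y = 17634456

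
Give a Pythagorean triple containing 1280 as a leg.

We need the other leg and hypotenuse such that 1280² + x² = c².
Take x = 10200, c = 10280: 1280² + 10200² = 1638400 + 104040000 = 105678400 = 10280² ✓
Triple: (10200, 1280, 10280)

(10200, 1280, 10280)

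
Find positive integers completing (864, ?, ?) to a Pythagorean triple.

We need the other leg and hypotenuse such that 864² + x² = c².
Take x = 473, c = 985: 864² + 473² = 746496 + 223729 = 970225 = 985² ✓
Triple: (473, 864, 985)

(473, 864, 985)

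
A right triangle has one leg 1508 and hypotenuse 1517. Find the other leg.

a² = c² - b² = 2301289 - 2274064 = 27225
a = 165

165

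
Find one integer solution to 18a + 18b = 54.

Step 1: Check solvability.
gcd(18, 18) = 18
Since 18 divides 54, solutions exist.

Step 2: Apply extended Euclidean algorithm to find gcd.
We find integers such that 18*x0 + 18*y0 = 18

Step 3: Scale the particular solution.
Multiply by 54/18 = 3:
a = 0, b = 3

Step 4: Verify.
18*(0) + 18*(3) = 54 = 54 ✓

a = 0, b = 3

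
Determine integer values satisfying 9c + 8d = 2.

Step 1: Check solvability.
gcd(9, 8) = 1
Since 1 divides 2, solutions exist.

Step 2: Apply extended Euclidean algorithm to find gcd.
We find integers such that 9*x0 + 8*y0 = 1

Step 3: Scale the particular solution.
Multiply by 2/1 = 2:
c = 2, d = -2

Step 4: Verify.
9*(2) + 8*(-2) = 2 = 2 ✓

c = 2, d = -2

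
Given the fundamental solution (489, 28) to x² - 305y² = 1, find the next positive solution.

Solutions to x² - Dy² = 1 are generated by powers of (x₀ + y₀√D).
The next solution satisfies x₁ + y₁√305 = (x₀ + y₀√305)², giving:
x₁ = x₀² + 305y₀² = 489² + 305·28² = 239121 + 239120 = 478241
y₁ = 2x₀y₀ = 2·489·28 = 27384

Verify: 478241² - 305·27384² = 228714454081 - 228714454080 = 1 ✓

x = 478241, y = 27384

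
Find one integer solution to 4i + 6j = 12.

Step 1: Check solvability.
gcd(4, 6) = 2
Since 2 divides 12, solutions exist.

Step 2: Apply extended Euclidean algorithm to find gcd.
We find integers such that 4*x0 + 6*y0 = 2

Step 3: Scale the particular solution.
Multiply by 12/2 = 6:
i = -6, j = 6

Step 4: Verify.
4*(-6) + 6*(6) = 12 = 12 ✓

i = -6, j = 6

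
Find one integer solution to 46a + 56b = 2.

Step 1: Check solvability.
gcd(46, 56) = 2
Since 2 divides 2, solutions exist.

Step 2: Apply extended Euclidean algorithm to find gcd.
We find integers such that 46*x0 + 56*y0 = 2

Step 3: Scale the particular solution.
Multiply by 2/2 = 1:
a = 11, b = -9

Step 4: Verify.
46*(11) + 56*(-9) = 2 = 2 ✓

a = 11, b = -9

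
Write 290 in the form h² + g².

We need to find integers h, g > 0 such that h² + g² = 290.
Trying h = 1: g² = 290 - 1² = 290 - 1 = 289
g = 17
Check: 1² + 17² = 1 + 289 = 290 ✓

290 = 1² + 17²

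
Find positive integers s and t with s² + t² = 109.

We need to find integers s, t > 0 such that s² + t² = 109.
Trying s = 3: t² = 109 - 3² = 109 - 9 = 100
t = 10
Check: 3² + 10² = 9 + 100 = 109 ✓

109 = 3² + 10²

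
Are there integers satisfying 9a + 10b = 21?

Step 1: Compute gcd(9, 10).
gcd(9, 10) = 1

Step 2: Check divisibility.
Does 1 divide 21? 21 = 1 x 21, so yes.

By the theorem on linear Diophantine equations, 9a + 10b = 21 has integer solutions if and only if gcd(9, 10) divides 21. Since 1 | 21, solutions exist.

Yes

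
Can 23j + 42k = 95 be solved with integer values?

Step 1: Compute gcd(23, 42).
gcd(23, 42) = 1

Step 2: Check divisibility.
Does 1 divide 95? 95 = 1 x 95, so yes.

By the theorem on linear Diophantine equations, 23j + 42k = 95 has integer solutions if and only if gcd(23, 42) divides 95. Since 1 | 95, solutions exist.

Yes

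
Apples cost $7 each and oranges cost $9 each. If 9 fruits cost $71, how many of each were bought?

Let a = apples, o = oranges.
a + o = 9
7a + 9o = 71
Substitute o = 9 - a:
7a + 9(9 - a) = 71
(7 - 9)a = 71 - 81
-2a = -10
a = 5, o = 9 - 5 = 4

Apples: 5, Oranges: 4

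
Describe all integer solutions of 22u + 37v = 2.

Step 1: Compute gcd(22, 37) = 1.
Since 1 divides 2, solutions exist.

Step 2: Find a particular solution using extended Euclidean algorithm.
We get u₀ = -10, v₀ = 6.
Check: 22*-10 + 37*6 = 2 = 2 ✓

Step 3: Write the general solution.
u = -10 + (37/1)t = -10 + 37t
v = 6 - (22/1)t = 6 - 22t
for any integer t.

u = -10 + 37t, v = 6 - 22t for integer t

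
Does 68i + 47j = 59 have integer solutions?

Step 1: Compute gcd(68, 47).
gcd(68, 47) = 1

Step 2: Check divisibility.
Does 1 divide 59? 59 = 1 x 59, so yes.

By the theorem on linear Diophantine equations, 68i + 47j = 59 has integer solutions if and only if gcd(68, 47) divides 59. Since 1 | 59, solutions exist.

Yes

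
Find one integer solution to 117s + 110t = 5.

Step 1: Check solvability.
gcd(117, 110) = 1
Since 1 divides 5, solutions exist.

Step 2: Apply extended Euclidean algorithm to find gcd.
We find integers such that 117*x0 + 110*y0 = 1

Step 3: Scale the particular solution.
Multiply by 5/1 = 5:
s = -235, t = 250

Step 4: Verify.
117*(-235) + 110*(250) = 5 = 5 ✓

s = -235, t = 250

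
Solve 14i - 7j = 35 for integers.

Step 1: Check solvability.
gcd(14, 7) = 7
Since 7 divides 35, solutions exist.

Step 2: Apply extended Euclidean algorithm to find gcd.
We find integers such that 14*x0 + 7*y0 = 7

Step 3: Scale the particular solution.
Multiply by 35/7 = 5:
i = 0, j = -5

Step 4: Verify.
14*(0) - 7*(-5) = 35 = 35 ✓

i = 0, j = -5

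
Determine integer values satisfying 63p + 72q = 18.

Step 1: Check solvability.
gcd(63, 72) = 9
Since 9 divides 18, solutions exist.

Step 2: Apply extended Euclidean algorithm to find gcd.
We find integers such that 63*x0 + 72*y0 = 9

Step 3: Scale the particular solution.
Multiply by 18/9 = 2:
p = -2, q = 2

Step 4: Verify.
63*(-2) + 72*(2) = 18 = 18 ✓

p = -2, q = 2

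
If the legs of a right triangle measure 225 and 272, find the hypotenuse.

c² = a² + b² = 225² + 272² = 50625 + 73984 = 124609
c = 353

353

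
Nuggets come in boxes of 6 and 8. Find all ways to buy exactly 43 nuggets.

We need non-negative integers (x, y) with 6x + 8y = 43.
For each x in 0..7, check if 43 - 6x is a non-negative multiple of 8.
No x yields an integer y ≥ 0.

No solution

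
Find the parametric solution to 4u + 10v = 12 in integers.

Step 1: Compute gcd(4, 10) = 2.
Since 2 divides 12, solutions exist.

Step 2: Find a particular solution using extended Euclidean algorithm.
We get u₀ = -12, v₀ = 6.
Check: 4*-12 + 10*6 = 12 = 12 ✓

Step 3: Write the general solution.
u = -12 + (10/2)t = -12 + 5t
v = 6 - (4/2)t = 6 - 2t
for any integer t.

u = -12 + 5t, v = 6 - 2t for integer t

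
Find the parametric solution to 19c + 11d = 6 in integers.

Step 1: Compute gcd(19, 11) = 1.
Since 1 divides 6, solutions exist.

Step 2: Find a particular solution using extended Euclidean algorithm.
We get c₀ = -24, d₀ = 42.
Check: 19*-24 + 11*42 = 6 = 6 ✓

Step 3: Write the general solution.
c = -24 + (11/1)t = -24 + 11t
d = 42 - (19/1)t = 42 - 19t
for any integer t.

c = -24 + 11t, d = 42 - 19t for integer t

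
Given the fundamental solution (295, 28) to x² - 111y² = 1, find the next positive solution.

Solutions to x² - Dy² = 1 are generated by powers of (x₀ + y₀√D).
The next solution satisfies x₁ + y₁√111 = (x₀ + y₀√111)², giving:
x₁ = x₀² + 111y₀² = 295² + 111·28² = 87025 + 87024 = 174049
y₁ = 2x₀y₀ = 2·295·28 = 16520

Verify: 174049² - 111·16520² = 30293054401 - 30293054400 = 1 ✓

x = 174049, y = 16520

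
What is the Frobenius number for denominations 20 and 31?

For two coprime denominations a and b, the Frobenius number (largest value not representable as a non-negative combination) is ab - a - b.
Here gcd(20, 31) = 1, so they are coprime.
F(20, 31) = 20·31 - 20 - 31 = 620 - 51 = 569

569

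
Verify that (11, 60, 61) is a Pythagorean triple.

Compute a² + b²:
11² + 60² = 121 + 3600 = 3721
Compute c²:
61² = 3721
Since 3721 = 3721, it is a Pythagorean triple.

Yes, it is a Pythagorean triple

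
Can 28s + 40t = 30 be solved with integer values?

Step 1: Compute gcd(28, 40).
gcd(28, 40) = 4

Step 2: Check divisibility.
Does 4 divide 30? 30 = 4 x 7 + 2, so no.

By the theorem on linear Diophantine equations, 28s + 40t = 30 has integer solutions if and only if gcd(28, 40) divides 30. Since 4 does not divide 30, no solutions exist.

No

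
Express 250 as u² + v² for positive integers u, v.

We need to find integers u, v > 0 such that u² + v² = 250.
Trying u = 5: v² = 250 - 5² = 250 - 25 = 225
v = 15
Check: 5² + 15² = 25 + 225 = 250 ✓

250 = 5² + 15²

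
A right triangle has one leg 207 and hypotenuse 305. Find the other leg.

b² = c² - a² = 93025 - 42849 = 50176
b = 224

224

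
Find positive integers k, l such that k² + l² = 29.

Search for k with 29 - k² a perfect square.
k = 2: 29 - 2² = 29 - 4 = 25 = 5² ✓
So k = 2, l = 5.

k = 2, l = 5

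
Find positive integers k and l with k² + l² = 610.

We need to find integers k, l > 0 such that k² + l² = 610.
Trying k = 9: l² = 610 - 9² = 610 - 81 = 529
l = 23
Check: 9² + 23² = 81 + 529 = 610 ✓

610 = 9² + 23²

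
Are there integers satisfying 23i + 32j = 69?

Step 1: Compute gcd(23, 32).
gcd(23, 32) = 1

Step 2: Check divisibility.
Does 1 divide 69? 69 = 1 x 69, so yes.

By the theorem on linear Diophantine equations, 23i + 32j = 69 has integer solutions if and only if gcd(23, 32) divides 69. Since 1 | 69, solutions exist.

Yes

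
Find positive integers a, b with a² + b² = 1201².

We need a² + b² = 1201² = 1442401.
Trying: 49² + 1200² = 2401 + 1440000 = 1442401 ✓

(49, 1200, 1201)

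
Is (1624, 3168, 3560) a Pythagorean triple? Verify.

Compute a² + b² = 1624² + 3168² = 2637376 + 10036224 = 12673600
Compute c² = 3560² = 12673600
Since 12673600 = 12673600, confirmed.

Yes, it is a Pythagorean triple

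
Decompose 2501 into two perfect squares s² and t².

We need to find integers s, t > 0 such that s² + t² = 2501.
Trying s = 1: t² = 2501 - 1² = 2501 - 1 = 2500
t = 50
Check: 1² + 50² = 1 + 2500 = 2501 ✓

2501 = 1² + 50²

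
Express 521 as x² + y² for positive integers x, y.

We need to find integers x, y > 0 such that x² + y² = 521.
Trying x = 11: y² = 521 - 11² = 521 - 121 = 400
y = 20
Check: 11² + 20² = 121 + 400 = 521 ✓

521 = 11² + 20²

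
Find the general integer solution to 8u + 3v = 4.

Step 1: Compute gcd(8, 3) = 1.
Since 1 divides 4, solutions exist.

Step 2: Find a particular solution using extended Euclidean algorithm.
We get u₀ = -4, v₀ = 12.
Check: 8*-4 + 3*12 = 4 = 4 ✓

Step 3: Write the general solution.
u = -4 + (3/1)t = -4 + 3t
v = 12 - (8/1)t = 12 - 8t
for any integer t.

u = -4 + 3t, v = 12 - 8t for integer t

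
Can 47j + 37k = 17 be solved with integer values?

Step 1: Compute gcd(47, 37).
gcd(47, 37) = 1

Step 2: Check divisibility.
Does 1 divide 17? 17 = 1 x 17, so yes.

By the theorem on linear Diophantine equations, 47j + 37k = 17 has integer solutions if and only if gcd(47, 37) divides 17. Since 1 | 17, solutions exist.

Yes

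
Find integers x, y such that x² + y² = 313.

We need to find integers x, y > 0 such that x² + y² = 313.
Trying x = 12: y² = 313 - 12² = 313 - 144 = 169
y = 13
Check: 12² + 13² = 144 + 169 = 313 ✓

313 = 12² + 13²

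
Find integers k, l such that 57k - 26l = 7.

Step 1: Check solvability.
gcd(57, 26) = 1
Since 1 divides 7, solutions exist.

Step 2: Apply extended Euclidean algorithm to find gcd.
We find integers such that 57*x0 + 26*y0 = 1

Step 3: Scale the particular solution.
Multiply by 7/1 = 7:
k = -35, l = -77

Step 4: Verify.
57*(-35) - 26*(-77) = 7 = 7 ✓

k = -35, l = -77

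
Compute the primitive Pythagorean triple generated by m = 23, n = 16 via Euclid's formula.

a = m² - n² = 529 - 256 = 273
b = 2mn = 2·23·16 = 736
c = m² + n² = 529 + 256 = 785
Verify: 273² + 736² = 74529 + 541696 = 616225 = 785² ✓

(273, 736, 785)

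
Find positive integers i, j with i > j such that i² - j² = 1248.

Factor: i² - j² = (i+j)(i-j) = 1248.
We need two factors of 1248 with the same parity.
Use i+j = 624 and i-j = 2 (product 624·2 = 1248).
Adding: 2i = 626, so i = 313.
Subtracting: 2j = 622, so j = 311.
Check: 313² - 311² = 97969 - 96721 = 1248 ✓

i = 313, j = 311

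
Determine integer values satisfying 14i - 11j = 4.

Step 1: Check solvability.
gcd(14, 11) = 1
Since 1 divides 4, solutions exist.

Step 2: Apply extended Euclidean algorithm to find gcd.
We find integers such that 14*x0 + 11*y0 = 1

Step 3: Scale the particular solution.
Multiply by 4/1 = 4:
i = 16, j = 20

Step 4: Verify.
14*(16) - 11*(20) = 4 = 4 ✓

i = 16, j = 20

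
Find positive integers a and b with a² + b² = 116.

We need to find integers a, b > 0 such that a² + b² = 116.
Trying a = 4: b² = 116 - 4² = 116 - 16 = 100
b = 10
Check: 4² + 10² = 16 + 100 = 116 ✓

116 = 4² + 10²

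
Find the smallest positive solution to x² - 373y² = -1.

We need x² = 373y² - 1. Try successive y:
y = 1: x² = 373·1² - 1 = 372, not a perfect square
y = 2: x² = 373·2² - 1 = 1491, not a perfect square
y = 3: x² = 373·3² - 1 = 3356, not a perfect square
...
y = 265: x² = 373·265² - 1 = 26193924 = 5118² ✓
Check: 5118² - 373·265² = 26193924 - 26193925 = -1 ✓

x = 5118, y = 265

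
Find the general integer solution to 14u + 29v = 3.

Step 1: Compute gcd(14, 29) = 1.
Since 1 divides 3, solutions exist.

Step 2: Find a particular solution using extended Euclidean algorithm.
We get u₀ = -6, v₀ = 3.
Check: 14*-6 + 29*3 = 3 = 3 ✓

Step 3: Write the general solution.
u = -6 + (29/1)t = -6 + 29t
v = 3 - (14/1)t = 3 - 14t
for any integer t.

u = -6 + 29t, v = 3 - 14t for integer t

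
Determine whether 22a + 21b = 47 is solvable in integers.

Step 1: Compute gcd(22, 21).
gcd(22, 21) = 1

Step 2: Check divisibility.
Does 1 divide 47? 47 = 1 x 47, so yes.

By the theorem on linear Diophantine equations, 22a + 21b = 47 has integer solutions if and only if gcd(22, 21) divides 47. Since 1 | 47, solutions exist.

Yes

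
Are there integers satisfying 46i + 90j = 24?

Step 1: Compute gcd(46, 90).
gcd(46, 90) = 2

Step 2: Check divisibility.
Does 2 divide 24? 24 = 2 x 12, so yes.

By the theorem on linear Diophantine equations, 46i + 90j = 24 has integer solutions if and only if gcd(46, 90) divides 24. Since 2 | 24, solutions exist.

Yes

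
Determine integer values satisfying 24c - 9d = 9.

Step 1: Check solvability.
gcd(24, 9) = 3
Since 3 divides 9, solutions exist.

Step 2: Apply extended Euclidean algorithm to find gcd.
We find integers such that 24*x0 + 9*y0 = 3

Step 3: Scale the particular solution.
Multiply by 9/3 = 3:
c = -3, d = -9

Step 4: Verify.
24*(-3) - 9*(-9) = 9 = 9 ✓

c = -3, d = -9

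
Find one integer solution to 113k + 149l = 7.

Step 1: Check solvability.
gcd(113, 149) = 1
Since 1 divides 7, solutions exist.

Step 2: Apply extended Euclidean algorithm to find gcd.
We find integers such that 113*x0 + 149*y0 = 1

Step 3: Scale the particular solution.
Multiply by 7/1 = 7:
k = -203, l = 154

Step 4: Verify.
113*(-203) + 149*(154) = 7 = 7 ✓

k = -203, l = 154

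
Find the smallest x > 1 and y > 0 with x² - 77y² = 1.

We seek the smallest positive integers (x, y) with x² - 77y² = 1, i.e., x² = 77y² + 1.
Try successive y values:
y = 1: x² = 77·1² + 1 = 78, not a perfect square
y = 2: x² = 77·2² + 1 = 309, not a perfect square
y = 3: x² = 77·3² + 1 = 694, not a perfect square
... continuing the search (or via continued fractions) ...
y = 40: x² = 77·40² + 1 = 123201, x = 351 ✓

Verify: 351² - 77·40² = 123201 - 123200 = 1 ✓

x = 351, y = 40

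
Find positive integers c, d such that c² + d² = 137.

Search for c with 137 - c² a perfect square.
c = 4: 137 - 4² = 137 - 16 = 121 = 11² ✓
So c = 4, d = 11.

c = 4, d = 11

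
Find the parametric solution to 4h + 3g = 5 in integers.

Step 1: Compute gcd(4, 3) = 1.
Since 1 divides 5, solutions exist.

Step 2: Find a particular solution using extended Euclidean algorithm.
We get h₀ = 5, g₀ = -5.
Check: 4*5 + 3*-5 = 5 = 5 ✓

Step 3: Write the general solution.
h = 5 + (3/1)t = 5 + 3t
g = -5 - (4/1)t = -5 - 4t
for any integer t.

h = 5 + 3t, g = -5 - 4t for integer t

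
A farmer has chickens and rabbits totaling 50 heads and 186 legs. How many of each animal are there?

Let c = chickens, r = rabbits.
Heads: c + r = 50
Legs: 2c + 4r = 186
From the first equation, c = 50 - r. Substitute:
2(50 - r) + 4r = 186
100 + 2r = 186
r = (186 - 100)/2 = 43
c = 50 - 43 = 7

Chickens: 7, Rabbits: 43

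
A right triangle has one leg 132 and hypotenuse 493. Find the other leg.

a² = c² - b² = 243049 - 17424 = 225625
a = 475

475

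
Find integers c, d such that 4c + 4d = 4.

Step 1: Check solvability.
gcd(4, 4) = 4
Since 4 divides 4, solutions exist.

Step 2: Apply extended Euclidean algorithm to find gcd.
We find integers such that 4*x0 + 4*y0 = 4

Step 3: Scale the particular solution.
Multiply by 4/4 = 1:
c = 0, d = 1

Step 4: Verify.
4*(0) + 4*(1) = 4 = 4 ✓

c = 0, d = 1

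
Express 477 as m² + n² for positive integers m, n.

We need to find integers m, n > 0 such that m² + n² = 477.
Trying m = 6: n² = 477 - 6² = 477 - 36 = 441
n = 21
Check: 6² + 21² = 36 + 441 = 477 ✓

477 = 6² + 21²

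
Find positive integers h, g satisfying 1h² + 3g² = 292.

Try small values of h and check whether (292 - 1h²)/3 is a perfect square.
h = 10: 1·10² = 100, so 3g² = 292 - 100 = 192, giving g² = 64, g = 8.
Check: 1·10² + 3·8² = 100 + 192 = 292 ✓

h = 10, g = 8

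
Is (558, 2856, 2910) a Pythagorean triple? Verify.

Compute a² + b² = 558² + 2856² = 311364 + 8156736 = 8468100
Compute c² = 2910² = 8468100
Since 8468100 = 8468100, confirmed.

Yes, it is a Pythagorean triple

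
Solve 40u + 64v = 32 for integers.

Step 1: Check solvability.
gcd(40, 64) = 8
Since 8 divides 32, solutions exist.

Step 2: Apply extended Euclidean algorithm to find gcd.
We find integers such that 40*x0 + 64*y0 = 8

Step 3: Scale the particular solution.
Multiply by 32/8 = 4:
u = -12, v = 8

Step 4: Verify.
40*(-12) + 64*(8) = 32 = 32 ✓

u = -12, v = 8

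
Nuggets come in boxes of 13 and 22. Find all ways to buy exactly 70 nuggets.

We need non-negative integers (x, y) with 13x + 22y = 70.
For each x in 0..5, check if 70 - 13x is a non-negative multiple of 22.
x = 2: 22y = 44, y = 2 ✓

(2 boxes of 13, 2 boxes of 22)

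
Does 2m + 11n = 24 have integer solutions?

Step 1: Compute gcd(2, 11).
gcd(2, 11) = 1

Step 2: Check divisibility.
Does 1 divide 24? 24 = 1 x 24, so yes.

By the theorem on linear Diophantine equations, 2m + 11n = 24 has integer solutions if and only if gcd(2, 11) divides 24. Since 1 | 24, solutions exist.

Yes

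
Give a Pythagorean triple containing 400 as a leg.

We need the other leg and hypotenuse such that 400² + x² = c².
Take x = 561, c = 689: 400² + 561² = 160000 + 314721 = 474721 = 689² ✓
Triple: (561, 400, 689)

(561, 400, 689)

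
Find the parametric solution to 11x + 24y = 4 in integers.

Step 1: Compute gcd(11, 24) = 1.
Since 1 divides 4, solutions exist.

Step 2: Find a particular solution using extended Euclidean algorithm.
We get x₀ = 44, y₀ = -20.
Check: 11*44 + 24*-20 = 4 = 4 ✓

Step 3: Write the general solution.
x = 44 + (24/1)t = 44 + 24t
y = -20 - (11/1)t = -20 - 11t
for any integer t.

x = 44 + 24t, y = -20 - 11t for integer t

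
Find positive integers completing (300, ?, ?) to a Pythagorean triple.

We need the other leg and hypotenuse such that 300² + x² = c².
Take x = 1863, c = 1887: 300² + 1863² = 90000 + 3470769 = 3560769 = 1887² ✓
Triple: (1863, 300, 1887)

(1863, 300, 1887)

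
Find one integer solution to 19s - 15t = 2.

Step 1: Check solvability.
gcd(19, 15) = 1
Since 1 divides 2, solutions exist.

Step 2: Apply extended Euclidean algorithm to find gcd.
We find integers such that 19*x0 + 15*y0 = 1

Step 3: Scale the particular solution.
Multiply by 2/1 = 2:
s = 8, t = 10

Step 4: Verify.
19*(8) - 15*(10) = 2 = 2 ✓

s = 8, t = 10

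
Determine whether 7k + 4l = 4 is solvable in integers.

Step 1: Compute gcd(7, 4).
gcd(7, 4) = 1

Step 2: Check divisibility.
Does 1 divide 4? 4 = 1 x 4, so yes.

By the theorem on linear Diophantine equations, 7k + 4l = 4 has integer solutions if and only if gcd(7, 4) divides 4. Since 1 | 4, solutions exist.

Yes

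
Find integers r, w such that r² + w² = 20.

We need to find integers r, w > 0 such that r² + w² = 20.
Trying r = 2: w² = 20 - 2² = 20 - 4 = 16
w = 4
Check: 2² + 4² = 4 + 16 = 20 ✓

20 = 2² + 4²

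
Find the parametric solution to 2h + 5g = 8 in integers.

Step 1: Compute gcd(2, 5) = 1.
Since 1 divides 8, solutions exist.

Step 2: Find a particular solution using extended Euclidean algorithm.
We get h₀ = -16, g₀ = 8.
Check: 2*-16 + 5*8 = 8 = 8 ✓

Step 3: Write the general solution.
h = -16 + (5/1)t = -16 + 5t
g = 8 - (2/1)t = 8 - 2t
for any integer t.

h = -16 + 5t, g = 8 - 2t for integer t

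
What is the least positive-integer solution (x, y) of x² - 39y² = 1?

We seek the smallest positive integers (x, y) with x² - 39y² = 1, i.e., x² = 39y² + 1.
Try successive y values:
y = 1: x² = 39·1² + 1 = 40, not a perfect square
y = 2: x² = 39·2² + 1 = 157, not a perfect square
y = 3: x² = 39·3² + 1 = 352, not a perfect square
... continuing the search (or via continued fractions) ...
y = 4: x² = 39·4² + 1 = 625, x = 25 ✓

Verify: 25² - 39·4² = 625 - 624 = 1 ✓

x = 25, y = 4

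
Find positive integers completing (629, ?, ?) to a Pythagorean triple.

We need the other leg and hypotenuse such that 629² + x² = c².
Take x = 540, c = 829: 629² + 540² = 395641 + 291600 = 687241 = 829² ✓
Triple: (629, 540, 829)

(629, 540, 829)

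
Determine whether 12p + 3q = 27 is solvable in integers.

Step 1: Compute gcd(12, 3).
gcd(12, 3) = 3

Step 2: Check divisibility.
Does 3 divide 27? 27 = 3 x 9, so yes.

By the theorem on linear Diophantine equations, 12p + 3q = 27 has integer solutions if and only if gcd(12, 3) divides 27. Since 3 | 27, solutions exist.

Yes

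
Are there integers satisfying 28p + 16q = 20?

Step 1: Compute gcd(28, 16).
gcd(28, 16) = 4

Step 2: Check divisibility.
Does 4 divide 20? 20 = 4 x 5, so yes.

By the theorem on linear Diophantine equations, 28p + 16q = 20 has integer solutions if and only if gcd(28, 16) divides 20. Since 4 | 20, solutions exist.

Yes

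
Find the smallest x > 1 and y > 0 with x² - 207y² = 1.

We seek the smallest positive integers (x, y) with x² - 207y² = 1, i.e., x² = 207y² + 1.
Try successive y values:
y = 1: x² = 207·1² + 1 = 208, not a perfect square
y = 2: x² = 207·2² + 1 = 829, not a perfect square
y = 3: x² = 207·3² + 1 = 1864, not a perfect square
... continuing the search (or via continued fractions) ...
y = 80: x² = 207·80² + 1 = 1324801, x = 1151 ✓

Verify: 1151² - 207·80² = 1324801 - 1324800 = 1 ✓

x = 1151, y = 80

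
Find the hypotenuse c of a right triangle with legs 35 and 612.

c² = a² + b² = 35² + 612² = 1225 + 374544 = 375769
c = 613

613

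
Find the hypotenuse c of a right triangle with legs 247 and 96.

c² = a² + b² = 247² + 96² = 61009 + 9216 = 70225
c = sqrt(70225) = 265

265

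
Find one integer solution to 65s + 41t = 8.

Step 1: Check solvability.
gcd(65, 41) = 1
Since 1 divides 8, solutions exist.

Step 2: Apply extended Euclidean algorithm to find gcd.
We find integers such that 65*x0 + 41*y0 = 1

Step 3: Scale the particular solution.
Multiply by 8/1 = 8:
s = 96, t = -152

Step 4: Verify.
65*(96) + 41*(-152) = 8 = 8 ✓

s = 96, t = -152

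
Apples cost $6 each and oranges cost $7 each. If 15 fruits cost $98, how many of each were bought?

Let a = apples, o = oranges.
a + o = 15
6a + 7o = 98
Substitute o = 15 - a:
6a + 7(15 - a) = 98
(6 - 7)a = 98 - 105
-1a = -7
a = 7, o = 15 - 7 = 8

Apples: 7, Oranges: 8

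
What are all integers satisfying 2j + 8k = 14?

Step 1: Compute gcd(2, 8) = 2.
Since 2 divides 14, solutions exist.

Step 2: Find a particular solution using extended Euclidean algorithm.
We get j₀ = 7, k₀ = 0.
Check: 2*7 + 8*0 = 14 = 14 ✓

Step 3: Write the general solution.
j = 7 + (8/2)t = 7 + 4t
k = 0 - (2/2)t = 0 - 1t
for any integer t.

j = 7 + 4t, k = 0 - 1t for integer t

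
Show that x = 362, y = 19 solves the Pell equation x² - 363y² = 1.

Compute x² = 362² = 131044
Compute 363y² = 363·19² = 363·361 = 131043
x² - 363y² = 131044 - 131043 = 1
Since this equals 1, (362, 19) is a solution.

Yes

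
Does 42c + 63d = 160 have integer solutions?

Step 1: Compute gcd(42, 63).
gcd(42, 63) = 21

Step 2: Check divisibility.
Does 21 divide 160? 160 = 21 x 7 + 13, so no.

By the theorem on linear Diophantine equations, 42c + 63d = 160 has integer solutions if and only if gcd(42, 63) divides 160. Since 21 does not divide 160, no solutions exist.

No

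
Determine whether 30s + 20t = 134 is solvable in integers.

Step 1: Compute gcd(30, 20).
gcd(30, 20) = 10

Step 2: Check divisibility.
Does 10 divide 134? 134 = 10 x 13 + 4, so no.

By the theorem on linear Diophantine equations, 30s + 20t = 134 has integer solutions if and only if gcd(30, 20) divides 134. Since 10 does not divide 134, no solutions exist.

No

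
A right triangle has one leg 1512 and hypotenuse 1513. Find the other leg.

a² = c² - b² = 2289169 - 2286144 = 3025
a = 55

55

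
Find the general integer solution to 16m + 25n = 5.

Step 1: Compute gcd(16, 25) = 1.
Since 1 divides 5, solutions exist.

Step 2: Find a particular solution using extended Euclidean algorithm.
We get m₀ = 55, n₀ = -35.
Check: 16*55 + 25*-35 = 5 = 5 ✓

Step 3: Write the general solution.
m = 55 + (25/1)t = 55 + 25t
n = -35 - (16/1)t = -35 - 16t
for any integer t.

m = 55 + 25t, n = -35 - 16t for integer t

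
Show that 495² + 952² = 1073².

Compute a² + b² = 495² + 952² = 245025 + 906304 = 1151329
Compute c² = 1073² = 1151329
Since 1151329 = 1151329, confirmed.

Yes, it is a Pythagorean triple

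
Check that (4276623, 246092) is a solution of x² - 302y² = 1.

Compute x² = 4276623² = 18289504284129
Compute 302y² = 302·246092² = 302·60561272464 = 18289504284128
x² - 302y² = 18289504284129 - 18289504284128 = 1
Since this equals 1, (4276623, 246092) is a solution.

Yes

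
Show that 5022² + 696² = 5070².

Compute a² + b² = 5022² + 696² = 25220484 + 484416 = 25704900
Compute c² = 5070² = 25704900
Since 25704900 = 25704900, confirmed.

Yes, it is a Pythagorean triple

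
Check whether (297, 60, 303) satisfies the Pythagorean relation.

Compute a² + b²:
297² + 60² = 88209 + 3600 = 91809
Compute c²:
303² = 91809
Since 91809 = 91809, it is a Pythagorean triple.

Yes, it is a Pythagorean triple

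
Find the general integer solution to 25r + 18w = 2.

Step 1: Compute gcd(25, 18) = 1.
Since 1 divides 2, solutions exist.

Step 2: Find a particular solution using extended Euclidean algorithm.
We get r₀ = -10, w₀ = 14.
Check: 25*-10 + 18*14 = 2 = 2 ✓

Step 3: Write the general solution.
r = -10 + (18/1)t = -10 + 18t
w = 14 - (25/1)t = 14 - 25t
for any integer t.

r = -10 + 18t, w = 14 - 25t for integer t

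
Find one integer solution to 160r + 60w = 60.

Step 1: Check solvability.
gcd(160, 60) = 20
Since 20 divides 60, solutions exist.

Step 2: Apply extended Euclidean algorithm to find gcd.
We find integers such that 160*x0 + 60*y0 = 20

Step 3: Scale the particular solution.
Multiply by 60/20 = 3:
r = -3, w = 9

Step 4: Verify.
160*(-3) + 60*(9) = 60 = 60 ✓

r = -3, w = 9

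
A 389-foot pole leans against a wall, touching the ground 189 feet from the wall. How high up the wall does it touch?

The ladder, wall, and ground form a right triangle with hypotenuse 389 and one leg 189.
By the Pythagorean theorem: h² = 389² - 189² = 151321 - 35721 = 115600
h = √115600 = 340 feet

340 feet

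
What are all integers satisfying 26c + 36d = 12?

Step 1: Compute gcd(26, 36) = 2.
Since 2 divides 12, solutions exist.

Step 2: Find a particular solution using extended Euclidean algorithm.
We get c₀ = 42, d₀ = -30.
Check: 26*42 + 36*-30 = 12 = 12 ✓

Step 3: Write the general solution.
c = 42 + (36/2)t = 42 + 18t
d = -30 - (26/2)t = -30 - 13t
for any integer t.

c = 42 + 18t, d = -30 - 13t for integer t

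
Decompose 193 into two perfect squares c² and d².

We need to find integers c, d > 0 such that c² + d² = 193.
Trying c = 7: d² = 193 - 7² = 193 - 49 = 144
d = 12
Check: 7² + 12² = 49 + 144 = 193 ✓

193 = 7² + 12²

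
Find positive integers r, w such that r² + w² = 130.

Search for r with 130 - r² a perfect square.
r = 3: 130 - 3² = 130 - 9 = 121 = 11² ✓
So r = 3, w = 11.

r = 3, w = 11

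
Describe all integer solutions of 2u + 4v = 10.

Step 1: Compute gcd(2, 4) = 2.
Since 2 divides 10, solutions exist.

Step 2: Find a particular solution using extended Euclidean algorithm.
We get u₀ = 5, v₀ = 0.
Check: 2*5 + 4*0 = 10 = 10 ✓

Step 3: Write the general solution.
u = 5 + (4/2)t = 5 + 2t
v = 0 - (2/2)t = 0 - 1t
for any integer t.

u = 5 + 2t, v = 0 - 1t for integer t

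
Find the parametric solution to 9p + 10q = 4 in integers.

Step 1: Compute gcd(9, 10) = 1.
Since 1 divides 4, solutions exist.

Step 2: Find a particular solution using extended Euclidean algorithm.
We get p₀ = -4, q₀ = 4.
Check: 9*-4 + 10*4 = 4 = 4 ✓

Step 3: Write the general solution.
p = -4 + (10/1)t = -4 + 10t
q = 4 - (9/1)t = 4 - 9t
for any integer t.

p = -4 + 10t, q = 4 - 9t for integer t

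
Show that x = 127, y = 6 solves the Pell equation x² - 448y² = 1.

Compute x² = 127² = 16129
Compute 448y² = 448·6² = 448·36 = 16128
x² - 448y² = 16129 - 16128 = 1
Since this equals 1, (127, 6) is a solution.

Yes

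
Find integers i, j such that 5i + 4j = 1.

Step 1: Check solvability.
gcd(5, 4) = 1
Since 1 divides 1, solutions exist.

Step 2: Apply extended Euclidean algorithm to find gcd.
We find integers such that 5*x0 + 4*y0 = 1

Step 3: Scale the particular solution.
Multiply by 1/1 = 1:
i = 1, j = -1

Step 4: Verify.
5*(1) + 4*(-1) = 1 = 1 ✓

i = 1, j = -1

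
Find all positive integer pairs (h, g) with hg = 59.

The positive divisors of 59 are: 1, 59.
Each divisor d gives the pair (d, 59/d):
(1, 59), (59, 1)

(1, 59), (59, 1)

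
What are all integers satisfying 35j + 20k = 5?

Step 1: Compute gcd(35, 20) = 5.
Since 5 divides 5, solutions exist.

Step 2: Find a particular solution using extended Euclidean algorithm.
We get j₀ = -1, k₀ = 2.
Check: 35*-1 + 20*2 = 5 = 5 ✓

Step 3: Write the general solution.
j = -1 + (20/5)t = -1 + 4t
k = 2 - (35/5)t = 2 - 7t
for any integer t.

j = -1 + 4t, k = 2 - 7t for integer t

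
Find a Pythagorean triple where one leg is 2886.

We need the other leg and hypotenuse such that 2886² + x² = c².
Take x = 3600, c = 4614: 2886² + 3600² = 8328996 + 12960000 = 21288996 = 4614² ✓
Triple: (2886, 3600, 4614)

(2886, 3600, 4614)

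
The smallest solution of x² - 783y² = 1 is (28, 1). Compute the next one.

Solutions to x² - Dy² = 1 are generated by powers of (x₀ + y₀√D).
The next solution satisfies x₁ + y₁√783 = (x₀ + y₀√783)², giving:
x₁ = x₀² + 783y₀² = 28² + 783·1² = 784 + 783 = 1567
y₁ = 2x₀y₀ = 2·28·1 = 56

Verify: 1567² - 783·56² = 2455489 - 2455488 = 1 ✓

x = 1567, y = 56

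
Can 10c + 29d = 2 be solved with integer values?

Step 1: Compute gcd(10, 29).
gcd(10, 29) = 1

Step 2: Check divisibility.
Does 1 divide 2? 2 = 1 x 2, so yes.

By the theorem on linear Diophantine equations, 10c + 29d = 2 has integer solutions if and only if gcd(10, 29) divides 2. Since 1 | 2, solutions exist.

Yes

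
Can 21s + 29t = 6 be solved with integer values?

Step 1: Compute gcd(21, 29).
gcd(21, 29) = 1

Step 2: Check divisibility.
Does 1 divide 6? 6 = 1 x 6, so yes.

By the theorem on linear Diophantine equations, 21s + 29t = 6 has integer solutions if and only if gcd(21, 29) divides 6. Since 1 | 6, solutions exist.

Yes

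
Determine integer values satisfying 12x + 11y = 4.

Step 1: Check solvability.
gcd(12, 11) = 1
Since 1 divides 4, solutions exist.

Step 2: Apply extended Euclidean algorithm to find gcd.
We find integers such that 12*x0 + 11*y0 = 1

Step 3: Scale the particular solution.
Multiply by 4/1 = 4:
x = 4, y = -4

Step 4: Verify.
12*(4) + 11*(-4) = 4 = 4 ✓

x = 4, y = -4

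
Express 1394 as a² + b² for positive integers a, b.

We need to find integers a, b > 0 such that a² + b² = 1394.
Trying a = 5: b² = 1394 - 5² = 1394 - 25 = 1369
b = 37
Check: 5² + 37² = 25 + 1369 = 1394 ✓

1394 = 5² + 37²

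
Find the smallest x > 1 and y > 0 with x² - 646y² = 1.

We seek the smallest positive integers (x, y) with x² - 646y² = 1, i.e., x² = 646y² + 1.
Try successive y values:
y = 1: x² = 646·1² + 1 = 647, not a perfect square
y = 2: x² = 646·2² + 1 = 2585, not a perfect square
y = 3: x² = 646·3² + 1 = 5815, not a perfect square
... continuing the search (or via continued fractions) ...
y = 12: x² = 646·12² + 1 = 93025, x = 305 ✓

Verify: 305² - 646·12² = 93025 - 93024 = 1 ✓

x = 305, y = 12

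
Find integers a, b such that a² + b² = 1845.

We need to find integers a, b > 0 such that a² + b² = 1845.
Trying a = 9: b² = 1845 - 9² = 1845 - 81 = 1764
b = 42
Check: 9² + 42² = 81 + 1764 = 1845 ✓

1845 = 9² + 42²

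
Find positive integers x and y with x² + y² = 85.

We need to find integers x, y > 0 such that x² + y² = 85.
Trying x = 2: y² = 85 - 2² = 85 - 4 = 81
y = 9
Check: 2² + 9² = 4 + 81 = 85 ✓

85 = 2² + 9²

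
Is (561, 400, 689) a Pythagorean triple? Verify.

Compute a² + b² = 561² + 400² = 314721 + 160000 = 474721
Compute c² = 689² = 474721
Since 474721 = 474721, confirmed.

Yes, it is a Pythagorean triple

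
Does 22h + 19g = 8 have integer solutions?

Step 1: Compute gcd(22, 19).
gcd(22, 19) = 1

Step 2: Check divisibility.
Does 1 divide 8? 8 = 1 x 8, so yes.

By the theorem on linear Diophantine equations, 22h + 19g = 8 has integer solutions if and only if gcd(22, 19) divides 8. Since 1 | 8, solutions exist.

Yes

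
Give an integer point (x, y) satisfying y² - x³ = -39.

Try small integer x values and check whether x³ - 39 is a perfect square.
x = 10: x³ - 39 = 10³ - 39 = 1000 - 39 = 961
Is 961 a perfect square? 31² = 961 ✓
So (x, y) = (10, 31) is a solution.

x = 10, y = 31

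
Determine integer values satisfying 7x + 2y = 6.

Step 1: Check solvability.
gcd(7, 2) = 1
Since 1 divides 6, solutions exist.

Step 2: Apply extended Euclidean algorithm to find gcd.
We find integers such that 7*x0 + 2*y0 = 1

Step 3: Scale the particular solution.
Multiply by 6/1 = 6:
x = 6, y = -18

Step 4: Verify.
7*(6) + 2*(-18) = 6 = 6 ✓

x = 6, y = -18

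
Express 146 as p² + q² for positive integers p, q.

We need to find integers p, q > 0 such that p² + q² = 146.
Trying p = 5: q² = 146 - 5² = 146 - 25 = 121
q = 11
Check: 5² + 11² = 25 + 121 = 146 ✓

146 = 5² + 11²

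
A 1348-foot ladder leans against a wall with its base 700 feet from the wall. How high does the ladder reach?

The ladder, wall, and ground form a right triangle with hypotenuse 1348 and one leg 700.
By the Pythagorean theorem: h² = 1348² - 700² = 1817104 - 490000 = 1327104
h = √1327104 = 1152 feet

1152 feet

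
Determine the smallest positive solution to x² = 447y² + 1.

We seek the smallest positive integers (x, y) with x² - 447y² = 1, i.e., x² = 447y² + 1.
Try successive y values:
y = 1: x² = 447·1² + 1 = 448, not a perfect square
y = 2: x² = 447·2² + 1 = 1789, not a perfect square
y = 3: x² = 447·3² + 1 = 4024, not a perfect square
... continuing the search (or via continued fractions) ...
y = 7: x² = 447·7² + 1 = 21904, x = 148 ✓

Verify: 148² - 447·7² = 21904 - 21903 = 1 ✓

x = 148, y = 7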